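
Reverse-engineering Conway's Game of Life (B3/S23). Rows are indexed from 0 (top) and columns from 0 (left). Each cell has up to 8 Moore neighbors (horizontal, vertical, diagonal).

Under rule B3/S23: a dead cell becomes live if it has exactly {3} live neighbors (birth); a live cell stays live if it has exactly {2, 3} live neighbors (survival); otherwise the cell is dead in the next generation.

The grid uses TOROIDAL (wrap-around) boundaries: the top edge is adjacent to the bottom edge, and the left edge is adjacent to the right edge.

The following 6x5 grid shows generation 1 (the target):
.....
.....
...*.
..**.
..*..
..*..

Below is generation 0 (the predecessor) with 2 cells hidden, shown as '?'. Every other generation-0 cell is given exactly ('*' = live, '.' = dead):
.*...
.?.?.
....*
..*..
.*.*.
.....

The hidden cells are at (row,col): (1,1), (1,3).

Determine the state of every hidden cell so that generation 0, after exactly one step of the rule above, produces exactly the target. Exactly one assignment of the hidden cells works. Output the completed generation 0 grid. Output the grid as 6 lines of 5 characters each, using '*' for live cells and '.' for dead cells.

Answer: .*...
...*.
....*
..*..
.*.*.
.....

Derivation:
Hidden generation-0 cells (in order): (1,1), (1,3).
A hidden cell only influences target cells in its own 3x3 neighborhood. Try each of the 2^2 = 4 assignments, step the completed generation 0 forward once under B3/S23, and compare with the target:
  (1,1)=. (1,3)=. -> step gives (2,3)='.' but target has '*' -> reject
  (1,1)=. (1,3)=* -> step reproduces the target at every cell -> ACCEPT
  (1,1)=* (1,3)=. -> step gives (1,0)='*' but target has '.' -> reject
  (1,1)=* (1,3)=* -> step gives (0,2)='*' but target has '.' -> reject
Unique solution: (1,1)=dead, (1,3)=live.
Check: live-neighbor counts of every cell in the completed generation 0:
10211
21212
11231
22232
11311
22311
Applying B3/S23 to generation 0 with these counts gives:
.....
.....
...*.
..**.
..*..
..*..
which matches the target exactly.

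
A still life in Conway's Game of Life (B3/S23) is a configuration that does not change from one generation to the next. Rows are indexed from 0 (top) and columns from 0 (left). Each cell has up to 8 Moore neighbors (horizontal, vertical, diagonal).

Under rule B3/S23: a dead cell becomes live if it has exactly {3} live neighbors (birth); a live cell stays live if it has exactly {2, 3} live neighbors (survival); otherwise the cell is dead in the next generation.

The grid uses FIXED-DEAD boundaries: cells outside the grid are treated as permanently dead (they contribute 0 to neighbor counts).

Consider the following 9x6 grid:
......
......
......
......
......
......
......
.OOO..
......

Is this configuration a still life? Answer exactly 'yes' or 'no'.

Compute generation 1 and compare to generation 0 (given above):
Generation 1:
......
......
......
......
......
......
..O...
..O...
..O...
Cell (6,2) differs: gen0=0 vs gen1=1 -> NOT a still life.

Answer: no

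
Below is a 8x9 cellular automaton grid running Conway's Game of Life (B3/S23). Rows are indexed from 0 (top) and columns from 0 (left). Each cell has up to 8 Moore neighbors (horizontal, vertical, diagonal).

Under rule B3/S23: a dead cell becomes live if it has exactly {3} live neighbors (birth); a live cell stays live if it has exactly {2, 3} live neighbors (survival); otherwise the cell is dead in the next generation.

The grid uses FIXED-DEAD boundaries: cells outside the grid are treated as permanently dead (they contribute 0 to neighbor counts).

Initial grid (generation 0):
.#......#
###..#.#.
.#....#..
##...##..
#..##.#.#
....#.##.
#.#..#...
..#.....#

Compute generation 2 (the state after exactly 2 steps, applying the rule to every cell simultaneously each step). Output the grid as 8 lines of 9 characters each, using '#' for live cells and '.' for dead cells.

Simulating step by step:
Generation 0 (given above): 26 live cells
Generation 1: 27 live cells
###......
#.#...##.
.......#.
###.#.#..
##.##....
.#..#.##.
.#.#.###.
.#.......
Generation 2: 27 live cells
(generation 2 grid is the final answer)

Answer: #.#......
#.#...##.
#.##.#.#.
#.#.##...
....#.##.
.#.....#.
##..##.#.
..#...#..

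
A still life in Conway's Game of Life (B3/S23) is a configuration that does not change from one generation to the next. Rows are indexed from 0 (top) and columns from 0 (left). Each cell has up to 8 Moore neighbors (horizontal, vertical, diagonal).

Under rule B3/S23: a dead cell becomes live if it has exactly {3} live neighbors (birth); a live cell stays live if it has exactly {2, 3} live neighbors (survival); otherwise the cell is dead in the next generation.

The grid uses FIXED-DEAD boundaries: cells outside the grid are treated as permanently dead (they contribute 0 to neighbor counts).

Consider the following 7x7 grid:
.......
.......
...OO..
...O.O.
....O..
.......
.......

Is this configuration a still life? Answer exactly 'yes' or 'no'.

Compute generation 1 and compare to generation 0 (given above):
Generation 1:
.......
.......
...OO..
...O.O.
....O..
.......
.......
The grids are IDENTICAL -> still life.

Answer: yes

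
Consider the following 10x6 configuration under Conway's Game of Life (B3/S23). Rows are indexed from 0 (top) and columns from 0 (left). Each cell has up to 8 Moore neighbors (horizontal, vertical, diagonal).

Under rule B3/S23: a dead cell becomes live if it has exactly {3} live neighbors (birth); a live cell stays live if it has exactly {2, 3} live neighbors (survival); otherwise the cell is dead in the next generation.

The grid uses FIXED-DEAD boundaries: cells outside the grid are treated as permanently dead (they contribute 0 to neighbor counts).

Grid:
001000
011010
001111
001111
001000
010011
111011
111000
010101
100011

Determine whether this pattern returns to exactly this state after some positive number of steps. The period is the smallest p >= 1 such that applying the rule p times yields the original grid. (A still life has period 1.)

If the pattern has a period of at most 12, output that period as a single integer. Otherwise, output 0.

Answer: 0

Derivation:
Simulating and comparing each generation to the original:
Gen 0 (original, given above): 30 live cells
Gen 1: 20 live cells, differs from original
Gen 2: 24 live cells, differs from original
Gen 3: 18 live cells, differs from original
Gen 4: 22 live cells, differs from original
Gen 5: 23 live cells, differs from original
Gen 6: 21 live cells, differs from original
Gen 7: 24 live cells, differs from original
Gen 8: 21 live cells, differs from original
Gen 9: 16 live cells, differs from original
Gen 10: 18 live cells, differs from original
Gen 11: 15 live cells, differs from original
Gen 12: 15 live cells, differs from original
No period found within 12 steps.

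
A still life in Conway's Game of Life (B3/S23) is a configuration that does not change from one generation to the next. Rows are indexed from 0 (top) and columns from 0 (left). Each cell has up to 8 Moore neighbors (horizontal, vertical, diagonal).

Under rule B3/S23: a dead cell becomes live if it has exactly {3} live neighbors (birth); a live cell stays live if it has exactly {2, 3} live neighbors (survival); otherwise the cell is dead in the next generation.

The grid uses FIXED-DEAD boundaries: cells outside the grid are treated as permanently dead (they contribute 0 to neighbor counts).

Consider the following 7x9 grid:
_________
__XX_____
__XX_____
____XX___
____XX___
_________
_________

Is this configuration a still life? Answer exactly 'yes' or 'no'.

Answer: no

Derivation:
Compute generation 1 and compare to generation 0 (given above):
Generation 1:
_________
__XX_____
__X______
_____X___
____XX___
_________
_________
Cell (2,3) differs: gen0=1 vs gen1=0 -> NOT a still life.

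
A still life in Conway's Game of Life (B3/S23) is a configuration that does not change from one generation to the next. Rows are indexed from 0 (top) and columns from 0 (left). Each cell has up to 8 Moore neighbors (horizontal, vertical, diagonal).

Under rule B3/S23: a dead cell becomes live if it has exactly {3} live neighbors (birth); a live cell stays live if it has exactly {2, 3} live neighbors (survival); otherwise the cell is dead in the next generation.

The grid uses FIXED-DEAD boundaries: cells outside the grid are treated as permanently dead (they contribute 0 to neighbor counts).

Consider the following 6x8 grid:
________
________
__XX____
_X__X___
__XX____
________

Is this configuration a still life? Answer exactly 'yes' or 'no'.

Compute generation 1 and compare to generation 0 (given above):
Generation 1:
________
________
__XX____
_X__X___
__XX____
________
The grids are IDENTICAL -> still life.

Answer: yes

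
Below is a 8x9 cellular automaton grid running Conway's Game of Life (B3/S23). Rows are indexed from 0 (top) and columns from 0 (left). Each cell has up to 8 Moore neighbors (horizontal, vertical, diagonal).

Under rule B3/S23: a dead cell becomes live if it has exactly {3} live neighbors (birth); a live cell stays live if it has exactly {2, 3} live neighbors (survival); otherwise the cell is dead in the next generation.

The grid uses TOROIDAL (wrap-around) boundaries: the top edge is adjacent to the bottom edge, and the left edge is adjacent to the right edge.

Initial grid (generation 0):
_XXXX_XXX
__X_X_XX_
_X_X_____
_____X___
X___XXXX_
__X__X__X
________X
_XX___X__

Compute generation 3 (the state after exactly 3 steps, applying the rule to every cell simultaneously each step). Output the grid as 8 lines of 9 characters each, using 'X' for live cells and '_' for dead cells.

Simulating step by step:
Generation 0 (given above): 26 live cells
Generation 1: 28 live cells
X___X___X
X___X_X_X
__XXXXX__
_____X___
____X__XX
X___XX__X
XXX____X_
_X___XX_X
Generation 2: 26 live cells
_X__X_X__
XX____X_X
___X__XX_
_______X_
X___X_XXX
___XXXX__
__X_X__X_
__X__XX__
Generation 3: 21 live cells
(generation 3 grid is the final answer)

Answer: _XX___X__
XXX___X_X
X_____X__
_____X___
___XX___X
_________
__X____X_
_XX_X_XX_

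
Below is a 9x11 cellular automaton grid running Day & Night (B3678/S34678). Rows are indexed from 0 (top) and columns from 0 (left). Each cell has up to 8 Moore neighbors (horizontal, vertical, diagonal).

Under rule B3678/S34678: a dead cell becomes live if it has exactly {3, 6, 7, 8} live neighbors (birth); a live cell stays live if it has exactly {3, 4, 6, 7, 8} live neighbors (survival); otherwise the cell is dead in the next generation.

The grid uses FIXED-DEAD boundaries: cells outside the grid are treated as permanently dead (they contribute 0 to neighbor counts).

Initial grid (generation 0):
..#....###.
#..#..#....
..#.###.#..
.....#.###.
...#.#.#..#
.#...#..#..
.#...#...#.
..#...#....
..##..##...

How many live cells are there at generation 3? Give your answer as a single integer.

Answer: 21

Derivation:
Simulating step by step:
Generation 0 (given above): 32 live cells
Generation 1: 29 live cells
...........
.####.#..#.
...####.##.
...#.#####.
.......#...
..#......#.
..#...#....
.###.###...
...........
Generation 2: 24 live cells
..##.......
..###..##..
....##.#.##
.....#...#.
.......#.#.
...........
..#..###...
..#...#....
..#...#....
Generation 3: 21 live cells
..###......
..#.###.##.
....##...#.
....#....#.
........#..
.......##..
......#....
.#.#..#....
...........
Population at generation 3: 21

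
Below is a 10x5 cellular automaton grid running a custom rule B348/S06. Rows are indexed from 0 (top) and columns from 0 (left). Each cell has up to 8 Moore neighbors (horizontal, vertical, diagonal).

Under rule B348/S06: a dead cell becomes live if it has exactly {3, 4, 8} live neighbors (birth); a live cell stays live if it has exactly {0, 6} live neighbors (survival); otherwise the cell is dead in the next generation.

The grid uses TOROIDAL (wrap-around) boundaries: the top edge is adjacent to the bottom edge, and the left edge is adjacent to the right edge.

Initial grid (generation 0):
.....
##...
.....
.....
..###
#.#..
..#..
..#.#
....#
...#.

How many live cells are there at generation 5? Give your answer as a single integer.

Simulating step by step:
Generation 0 (given above): 12 live cells
Generation 1: 8 live cells
.....
.....
.....
...#.
.#...
.#..#
.#.#.
...#.
...#.
.....
Generation 2: 10 live cells
.....
.....
.....
...#.
#.#..
#.#..
#.#.#
..#.#
.....
.....
Generation 3: 8 live cells
.....
.....
.....
.....
.#.##
...##
.....
##.#.
.....
.....
Generation 4: 10 live cells
.....
.....
.....
.....
###..
#.#..
#.###
...#.
.....
.....
Generation 5: 4 live cells
.....
.....
.....
.#...
.....
.....
.#...
..#.#
.....
.....
Population at generation 5: 4

Answer: 4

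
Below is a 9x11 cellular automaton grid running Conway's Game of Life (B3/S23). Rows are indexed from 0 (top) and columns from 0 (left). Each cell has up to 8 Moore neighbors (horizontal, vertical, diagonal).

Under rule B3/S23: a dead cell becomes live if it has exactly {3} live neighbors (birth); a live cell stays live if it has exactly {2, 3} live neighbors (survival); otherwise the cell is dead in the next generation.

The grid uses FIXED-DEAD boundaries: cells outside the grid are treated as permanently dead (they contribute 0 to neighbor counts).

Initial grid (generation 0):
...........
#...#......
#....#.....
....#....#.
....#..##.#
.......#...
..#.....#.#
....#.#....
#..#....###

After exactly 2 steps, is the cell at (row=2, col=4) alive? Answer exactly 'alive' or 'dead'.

Simulating step by step:
Generation 0 (given above): 21 live cells
Generation 1: 16 live cells
...........
...........
....##.....
....##..##.
.......###.
.......#...
.......#...
...#...##.#
.........#.
Generation 2: 19 live cells
...........
...........
....##.....
....####.#.
......##.#.
......##...
......##...
.......###.
........##.

Cell (2,4) at generation 2: 1 -> alive

Answer: alive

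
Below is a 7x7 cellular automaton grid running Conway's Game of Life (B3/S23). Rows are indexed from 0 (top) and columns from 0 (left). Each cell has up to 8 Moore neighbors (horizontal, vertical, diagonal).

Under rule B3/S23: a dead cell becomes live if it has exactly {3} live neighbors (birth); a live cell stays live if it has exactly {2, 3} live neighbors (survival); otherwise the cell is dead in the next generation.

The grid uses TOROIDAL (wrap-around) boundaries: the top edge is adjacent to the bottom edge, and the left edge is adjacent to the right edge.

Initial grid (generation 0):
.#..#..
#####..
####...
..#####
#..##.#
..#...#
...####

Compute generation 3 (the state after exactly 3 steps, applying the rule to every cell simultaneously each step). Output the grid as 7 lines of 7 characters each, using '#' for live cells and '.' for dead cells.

Simulating step by step:
Generation 0 (given above): 26 live cells
Generation 1: 11 live cells
.#....#
....#..
.......
.......
##.....
..#....
#.###.#
Generation 2: 12 live cells
.##.#.#
.......
.......
.......
.#.....
..#...#
#.##.##
Generation 3: 9 live cells
(generation 3 grid is the final answer)

Answer: .##.#.#
.......
.......
.......
.......
..##.##
....#..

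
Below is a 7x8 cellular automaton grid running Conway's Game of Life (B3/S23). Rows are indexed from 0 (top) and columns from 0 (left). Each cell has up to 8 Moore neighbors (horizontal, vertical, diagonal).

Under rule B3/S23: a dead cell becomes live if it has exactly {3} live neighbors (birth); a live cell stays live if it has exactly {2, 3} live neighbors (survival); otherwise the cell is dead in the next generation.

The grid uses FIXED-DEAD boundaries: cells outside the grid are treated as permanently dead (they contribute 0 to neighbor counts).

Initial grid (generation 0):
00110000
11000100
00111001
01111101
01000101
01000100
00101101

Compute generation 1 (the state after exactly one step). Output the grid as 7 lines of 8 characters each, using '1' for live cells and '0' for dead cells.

Answer: 01100000
01000000
10000000
01000101
11010100
01100100
00001110

Derivation:
Simulating step by step:
Generation 0 (given above): 24 live cells
Generation 1: 17 live cells
(generation 1 grid is the final answer)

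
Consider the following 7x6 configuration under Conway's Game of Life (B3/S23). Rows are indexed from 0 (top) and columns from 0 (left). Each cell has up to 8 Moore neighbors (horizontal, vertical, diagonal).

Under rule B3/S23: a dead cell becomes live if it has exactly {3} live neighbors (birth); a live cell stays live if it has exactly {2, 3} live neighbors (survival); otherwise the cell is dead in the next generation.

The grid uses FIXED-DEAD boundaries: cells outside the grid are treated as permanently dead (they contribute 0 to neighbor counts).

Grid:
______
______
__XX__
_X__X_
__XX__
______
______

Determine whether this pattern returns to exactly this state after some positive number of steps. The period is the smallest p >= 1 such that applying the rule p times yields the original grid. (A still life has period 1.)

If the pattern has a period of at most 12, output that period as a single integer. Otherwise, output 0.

Answer: 1

Derivation:
Simulating and comparing each generation to the original:
Gen 0 (original, given above): 6 live cells
Gen 1: 6 live cells, MATCHES original -> period = 1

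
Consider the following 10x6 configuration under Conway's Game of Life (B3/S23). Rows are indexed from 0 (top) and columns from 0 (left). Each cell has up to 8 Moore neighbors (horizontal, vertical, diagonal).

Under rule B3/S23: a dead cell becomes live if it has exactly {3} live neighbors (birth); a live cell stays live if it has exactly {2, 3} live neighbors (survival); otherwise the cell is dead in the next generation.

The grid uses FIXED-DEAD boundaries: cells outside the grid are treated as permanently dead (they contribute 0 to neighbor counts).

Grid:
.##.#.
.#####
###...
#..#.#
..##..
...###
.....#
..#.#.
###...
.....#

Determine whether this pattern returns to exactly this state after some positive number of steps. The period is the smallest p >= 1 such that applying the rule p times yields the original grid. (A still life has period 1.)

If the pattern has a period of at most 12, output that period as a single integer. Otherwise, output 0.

Simulating and comparing each generation to the original:
Gen 0 (original, given above): 26 live cells
Gen 1: 22 live cells, differs from original
Gen 2: 20 live cells, differs from original
Gen 3: 20 live cells, differs from original
Gen 4: 22 live cells, differs from original
Gen 5: 25 live cells, differs from original
Gen 6: 24 live cells, differs from original
Gen 7: 27 live cells, differs from original
Gen 8: 28 live cells, differs from original
Gen 9: 26 live cells, differs from original
Gen 10: 25 live cells, differs from original
Gen 11: 23 live cells, differs from original
Gen 12: 22 live cells, differs from original
No period found within 12 steps.

Answer: 0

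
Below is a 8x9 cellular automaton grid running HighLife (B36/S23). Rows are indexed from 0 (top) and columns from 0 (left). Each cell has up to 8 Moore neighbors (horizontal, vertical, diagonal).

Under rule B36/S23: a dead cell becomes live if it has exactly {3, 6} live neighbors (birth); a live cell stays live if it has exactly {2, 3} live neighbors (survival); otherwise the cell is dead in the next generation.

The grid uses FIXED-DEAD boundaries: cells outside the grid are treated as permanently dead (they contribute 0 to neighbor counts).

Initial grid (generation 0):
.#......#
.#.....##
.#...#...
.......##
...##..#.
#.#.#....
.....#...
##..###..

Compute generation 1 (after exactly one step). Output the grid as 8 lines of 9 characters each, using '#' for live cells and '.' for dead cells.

Answer: .......##
###....##
......#..
....#.###
...##..##
....##...
#..#..#..
....###..

Derivation:
Simulating step by step:
Generation 0 (given above): 21 live cells
Generation 1: 24 live cells
(generation 1 grid is the final answer)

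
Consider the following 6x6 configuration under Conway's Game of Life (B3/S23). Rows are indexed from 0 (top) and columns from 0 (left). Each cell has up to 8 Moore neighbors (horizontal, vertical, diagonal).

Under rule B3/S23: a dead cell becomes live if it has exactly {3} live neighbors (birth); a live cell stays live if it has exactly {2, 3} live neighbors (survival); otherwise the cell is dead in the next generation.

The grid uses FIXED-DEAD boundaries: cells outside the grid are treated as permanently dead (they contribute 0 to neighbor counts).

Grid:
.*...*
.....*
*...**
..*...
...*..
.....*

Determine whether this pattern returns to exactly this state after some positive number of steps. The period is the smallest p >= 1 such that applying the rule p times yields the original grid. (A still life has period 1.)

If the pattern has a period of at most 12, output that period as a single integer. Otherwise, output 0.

Simulating and comparing each generation to the original:
Gen 0 (original, given above): 9 live cells
Gen 1: 5 live cells, differs from original
Gen 2: 7 live cells, differs from original
Gen 3: 6 live cells, differs from original
Gen 4: 5 live cells, differs from original
Gen 5: 3 live cells, differs from original
Gen 6: 2 live cells, differs from original
Gen 7: 0 live cells, differs from original
Gen 8: 0 live cells, differs from original
Gen 9: 0 live cells, differs from original
Gen 10: 0 live cells, differs from original
Gen 11: 0 live cells, differs from original
Gen 12: 0 live cells, differs from original
No period found within 12 steps.

Answer: 0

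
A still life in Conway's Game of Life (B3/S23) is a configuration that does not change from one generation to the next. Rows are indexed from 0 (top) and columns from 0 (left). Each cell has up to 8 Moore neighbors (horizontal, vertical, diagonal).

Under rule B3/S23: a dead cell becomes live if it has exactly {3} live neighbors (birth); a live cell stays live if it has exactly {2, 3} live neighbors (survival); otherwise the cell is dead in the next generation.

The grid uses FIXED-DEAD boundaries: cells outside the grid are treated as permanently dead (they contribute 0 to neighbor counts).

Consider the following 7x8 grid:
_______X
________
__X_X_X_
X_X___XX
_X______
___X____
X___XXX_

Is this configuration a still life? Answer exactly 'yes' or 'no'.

Answer: no

Derivation:
Compute generation 1 and compare to generation 0 (given above):
Generation 1:
________
________
_X_X_XXX
__XX_XXX
_XX_____
____XX__
____XX__
Cell (0,7) differs: gen0=1 vs gen1=0 -> NOT a still life.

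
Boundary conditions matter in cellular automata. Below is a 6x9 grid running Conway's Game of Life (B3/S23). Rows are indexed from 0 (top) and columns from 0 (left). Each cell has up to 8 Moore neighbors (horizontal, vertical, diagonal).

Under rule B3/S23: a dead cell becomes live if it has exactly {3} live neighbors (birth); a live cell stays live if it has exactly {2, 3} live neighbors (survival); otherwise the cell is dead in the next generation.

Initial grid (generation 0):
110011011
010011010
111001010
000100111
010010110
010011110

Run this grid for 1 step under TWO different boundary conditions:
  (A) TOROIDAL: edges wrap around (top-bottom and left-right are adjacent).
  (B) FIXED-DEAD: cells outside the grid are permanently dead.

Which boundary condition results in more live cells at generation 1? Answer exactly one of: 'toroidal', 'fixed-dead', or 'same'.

Answer: fixed-dead

Derivation:
Under TOROIDAL boundary, generation 1:
011100000
000100010
111101000
000110000
101110000
011100000
Population = 19

Under FIXED-DEAD boundary, generation 1:
110011011
000100010
111101000
100110001
001110000
000010010
Population = 22

Comparison: toroidal=19, fixed-dead=22 -> fixed-dead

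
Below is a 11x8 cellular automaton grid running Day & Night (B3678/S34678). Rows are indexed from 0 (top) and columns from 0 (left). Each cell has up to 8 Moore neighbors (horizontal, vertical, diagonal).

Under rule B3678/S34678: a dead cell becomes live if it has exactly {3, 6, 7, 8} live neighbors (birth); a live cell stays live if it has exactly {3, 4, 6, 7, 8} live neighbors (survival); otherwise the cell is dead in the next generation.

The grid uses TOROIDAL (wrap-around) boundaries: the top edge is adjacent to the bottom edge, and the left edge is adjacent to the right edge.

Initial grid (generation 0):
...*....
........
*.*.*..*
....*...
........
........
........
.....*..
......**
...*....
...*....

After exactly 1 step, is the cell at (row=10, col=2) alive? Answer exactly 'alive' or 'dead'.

Simulating step by step:
Generation 0 (given above): 11 live cells
Generation 1: 6 live cells
........
...*....
...*....
...*....
........
........
........
......*.
........
........
..*.*...

Cell (10,2) at generation 1: 1 -> alive

Answer: alive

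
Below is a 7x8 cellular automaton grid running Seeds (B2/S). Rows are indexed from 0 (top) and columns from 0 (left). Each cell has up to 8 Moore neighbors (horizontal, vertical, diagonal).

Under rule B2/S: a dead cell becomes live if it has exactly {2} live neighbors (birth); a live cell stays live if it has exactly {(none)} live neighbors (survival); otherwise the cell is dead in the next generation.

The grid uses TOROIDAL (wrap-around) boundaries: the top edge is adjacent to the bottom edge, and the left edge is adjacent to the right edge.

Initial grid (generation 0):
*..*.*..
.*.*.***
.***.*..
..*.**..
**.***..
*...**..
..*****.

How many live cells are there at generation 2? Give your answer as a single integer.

Answer: 5

Derivation:
Simulating step by step:
Generation 0 (given above): 28 live cells
Generation 1: 3 live cells
........
........
.......*
........
.......*
........
*.......
Generation 2: 5 live cells
........
........
........
*.....**
........
*......*
........
Population at generation 2: 5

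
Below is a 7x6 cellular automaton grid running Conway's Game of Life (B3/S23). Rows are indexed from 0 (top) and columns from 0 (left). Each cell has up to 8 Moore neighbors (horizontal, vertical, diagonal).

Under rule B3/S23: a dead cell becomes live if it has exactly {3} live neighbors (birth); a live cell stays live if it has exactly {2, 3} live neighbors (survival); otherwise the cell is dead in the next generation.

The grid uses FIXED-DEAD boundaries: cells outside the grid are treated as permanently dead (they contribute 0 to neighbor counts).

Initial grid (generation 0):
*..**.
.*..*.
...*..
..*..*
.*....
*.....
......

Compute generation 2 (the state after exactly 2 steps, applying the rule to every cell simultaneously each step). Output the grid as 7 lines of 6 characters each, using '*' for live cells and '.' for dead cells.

Simulating step by step:
Generation 0 (given above): 10 live cells
Generation 1: 9 live cells
...**.
..*.*.
..***.
..*...
.*....
......
......
Generation 2: 9 live cells
(generation 2 grid is the final answer)

Answer: ...**.
..*..*
.**.*.
.**...
......
......
......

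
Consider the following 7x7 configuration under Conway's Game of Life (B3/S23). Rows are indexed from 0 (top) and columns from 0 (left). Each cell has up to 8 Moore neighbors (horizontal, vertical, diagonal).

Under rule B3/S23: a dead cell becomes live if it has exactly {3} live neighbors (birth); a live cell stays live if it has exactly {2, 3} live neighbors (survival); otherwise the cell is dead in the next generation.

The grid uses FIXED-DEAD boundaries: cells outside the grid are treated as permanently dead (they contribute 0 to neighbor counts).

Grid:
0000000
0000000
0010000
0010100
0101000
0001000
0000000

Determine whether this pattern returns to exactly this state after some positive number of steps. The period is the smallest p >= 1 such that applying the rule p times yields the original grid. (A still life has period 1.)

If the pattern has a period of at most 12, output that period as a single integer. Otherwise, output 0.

Answer: 2

Derivation:
Simulating and comparing each generation to the original:
Gen 0 (original, given above): 6 live cells
Gen 1: 6 live cells, differs from original
Gen 2: 6 live cells, MATCHES original -> period = 2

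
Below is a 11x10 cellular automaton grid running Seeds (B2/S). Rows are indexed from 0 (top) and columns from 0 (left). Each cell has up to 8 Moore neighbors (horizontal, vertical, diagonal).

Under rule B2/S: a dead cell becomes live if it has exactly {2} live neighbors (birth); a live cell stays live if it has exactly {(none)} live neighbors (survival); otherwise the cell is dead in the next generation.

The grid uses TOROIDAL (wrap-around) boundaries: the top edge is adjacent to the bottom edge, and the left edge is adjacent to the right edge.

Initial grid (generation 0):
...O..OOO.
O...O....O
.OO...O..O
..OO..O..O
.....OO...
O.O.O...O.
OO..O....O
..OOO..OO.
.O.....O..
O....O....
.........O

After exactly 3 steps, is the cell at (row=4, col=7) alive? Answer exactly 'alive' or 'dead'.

Simulating step by step:
Generation 0 (given above): 35 live cells
Generation 1: 22 live cells
....OO....
..........
....O..O..
....O...O.
O.......O.
......OO..
..........
.....OO...
O....O...O
.O....O.OO
O...OO....
Generation 2: 23 live cells
...O..O...
...O..O...
...O.O..O.
...O.O....
.....OO...
........OO
..........
O...O....O
.O..O.....
.......O..
.O.O...OO.
Generation 3: 24 live cells
.....O..O.
..........
.......O..
..O....O..
.......OOO
.....OOO..
..........
.O.O.O....
...O.O..OO
OO.OO.O...
....O.....

Cell (4,7) at generation 3: 1 -> alive

Answer: alive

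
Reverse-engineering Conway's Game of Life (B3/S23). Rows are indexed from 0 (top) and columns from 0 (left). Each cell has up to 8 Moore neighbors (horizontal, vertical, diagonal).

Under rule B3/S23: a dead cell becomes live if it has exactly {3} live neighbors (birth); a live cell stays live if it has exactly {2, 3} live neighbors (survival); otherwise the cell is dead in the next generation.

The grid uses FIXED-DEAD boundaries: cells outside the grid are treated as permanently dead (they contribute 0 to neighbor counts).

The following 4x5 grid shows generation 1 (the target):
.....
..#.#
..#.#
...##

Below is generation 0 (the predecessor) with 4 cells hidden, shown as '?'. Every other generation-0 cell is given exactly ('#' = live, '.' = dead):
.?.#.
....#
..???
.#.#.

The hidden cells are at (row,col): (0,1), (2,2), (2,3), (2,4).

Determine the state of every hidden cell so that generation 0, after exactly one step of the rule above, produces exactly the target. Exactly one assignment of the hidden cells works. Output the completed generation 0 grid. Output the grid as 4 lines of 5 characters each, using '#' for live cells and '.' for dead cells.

Hidden generation-0 cells (in order): (0,1), (2,2), (2,3), (2,4).
A hidden cell only influences target cells in its own 3x3 neighborhood. Try each of the 2^4 = 16 assignments, step the completed generation 0 forward once under B3/S23, and compare with the target:
  (0,1)=. (2,2)=. (2,3)=. (2,4)=. -> step gives (1,2)='.' but target has '#' -> reject
  (0,1)=. (2,2)=. (2,3)=. (2,4)=# -> step gives (1,2)='.' but target has '#' -> reject
  (0,1)=. (2,2)=. (2,3)=# (2,4)=. -> step gives (1,2)='.' but target has '#' -> reject
  (0,1)=. (2,2)=. (2,3)=# (2,4)=# -> step gives (1,2)='.' but target has '#' -> reject
  (0,1)=. (2,2)=# (2,3)=. (2,4)=. -> step gives (1,2)='.' but target has '#' -> reject
  (0,1)=. (2,2)=# (2,3)=. (2,4)=# -> step gives (1,2)='.' but target has '#' -> reject
  (0,1)=. (2,2)=# (2,3)=# (2,4)=. -> step gives (2,3)='#' but target has '.' -> reject
  (0,1)=. (2,2)=# (2,3)=# (2,4)=# -> step reproduces the target at every cell -> ACCEPT
  (0,1)=# (2,2)=. (2,3)=. (2,4)=. -> step gives (1,2)='.' but target has '#' -> reject
  (0,1)=# (2,2)=. (2,3)=. (2,4)=# -> step gives (1,2)='.' but target has '#' -> reject
  (0,1)=# (2,2)=. (2,3)=# (2,4)=. -> step gives (1,3)='#' but target has '.' -> reject
  (0,1)=# (2,2)=. (2,3)=# (2,4)=# -> step gives (2,3)='#' but target has '.' -> reject
  (0,1)=# (2,2)=# (2,3)=. (2,4)=. -> step gives (1,3)='#' but target has '.' -> reject
  (0,1)=# (2,2)=# (2,3)=. (2,4)=# -> step gives (3,2)='#' but target has '.' -> reject
  (0,1)=# (2,2)=# (2,3)=# (2,4)=. -> step gives (1,2)='.' but target has '#' -> reject
  (0,1)=# (2,2)=# (2,3)=# (2,4)=# -> step gives (1,2)='.' but target has '#' -> reject
Unique solution: (0,1)=dead, (2,2)=live, (2,3)=live, (2,4)=live.
Check: live-neighbor counts of every cell in the completed generation 0:
00112
01353
12343
11433
Applying B3/S23 to generation 0 with these counts gives:
.....
..#.#
..#.#
...##
which matches the target exactly.

Answer: ...#.
....#
..###
.#.#.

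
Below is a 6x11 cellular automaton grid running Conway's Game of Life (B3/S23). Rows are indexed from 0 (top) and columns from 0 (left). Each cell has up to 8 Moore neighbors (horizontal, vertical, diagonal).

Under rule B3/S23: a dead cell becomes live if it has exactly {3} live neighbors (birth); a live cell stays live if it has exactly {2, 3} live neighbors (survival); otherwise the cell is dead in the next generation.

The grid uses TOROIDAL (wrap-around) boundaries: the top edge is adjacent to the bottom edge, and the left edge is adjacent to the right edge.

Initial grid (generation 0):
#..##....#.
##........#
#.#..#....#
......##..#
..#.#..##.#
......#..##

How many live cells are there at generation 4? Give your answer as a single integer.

Simulating step by step:
Generation 0 (given above): 22 live cells
Generation 1: 23 live cells
.#.......#.
..###....#.
......#..#.
.#.#.####.#
#....#..#.#
#...##.#...
Generation 2: 27 live cells
.##..#..#.#
..##....###
......#..##
....##..#.#
.#......#.#
##..###.##.
Generation 3: 24 live cells
.....##....
.###...##..
#..###.#...
.....#.##.#
.#....#.#.#
....###.#..
Generation 4: 21 live cells
..##....#..
.###...##..
##.#.#...#.
.....#..#.#
#...#...#..
....#....#.
Population at generation 4: 21

Answer: 21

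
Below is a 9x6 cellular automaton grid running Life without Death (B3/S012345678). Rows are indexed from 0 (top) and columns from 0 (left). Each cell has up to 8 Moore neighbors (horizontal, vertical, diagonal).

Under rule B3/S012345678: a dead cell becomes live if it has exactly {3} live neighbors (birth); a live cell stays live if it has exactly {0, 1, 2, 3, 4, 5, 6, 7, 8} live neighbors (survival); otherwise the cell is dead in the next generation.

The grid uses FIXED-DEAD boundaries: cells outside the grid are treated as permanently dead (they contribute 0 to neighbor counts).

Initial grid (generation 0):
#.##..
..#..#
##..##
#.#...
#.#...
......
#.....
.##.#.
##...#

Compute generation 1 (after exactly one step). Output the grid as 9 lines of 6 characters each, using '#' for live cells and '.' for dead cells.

Simulating step by step:
Generation 0 (given above): 20 live cells
Generation 1: 28 live cells
(generation 1 grid is the final answer)

Answer: ####..
#.#..#
######
#.##..
#.#...
.#....
##....
.##.#.
###..#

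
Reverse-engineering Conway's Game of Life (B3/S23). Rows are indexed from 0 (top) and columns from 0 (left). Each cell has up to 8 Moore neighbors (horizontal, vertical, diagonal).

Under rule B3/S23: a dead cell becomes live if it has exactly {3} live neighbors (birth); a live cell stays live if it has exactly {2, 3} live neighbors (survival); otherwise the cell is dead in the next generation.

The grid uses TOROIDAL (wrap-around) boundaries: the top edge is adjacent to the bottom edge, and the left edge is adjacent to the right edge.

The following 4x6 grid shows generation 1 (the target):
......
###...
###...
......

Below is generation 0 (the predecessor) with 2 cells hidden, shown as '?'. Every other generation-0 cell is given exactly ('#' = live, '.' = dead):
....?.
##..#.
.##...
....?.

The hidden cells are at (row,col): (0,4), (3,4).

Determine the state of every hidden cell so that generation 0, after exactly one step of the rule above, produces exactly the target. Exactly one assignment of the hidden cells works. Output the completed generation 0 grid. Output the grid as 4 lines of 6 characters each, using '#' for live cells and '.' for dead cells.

Hidden generation-0 cells (in order): (0,4), (3,4).
A hidden cell only influences target cells in its own 3x3 neighborhood. Try each of the 2^2 = 4 assignments, step the completed generation 0 forward once under B3/S23, and compare with the target:
  (0,4)=. (3,4)=. -> step reproduces the target at every cell -> ACCEPT
  (0,4)=. (3,4)=# -> step gives (0,5)='#' but target has '.' -> reject
  (0,4)=# (3,4)=. -> step gives (0,5)='#' but target has '.' -> reject
  (0,4)=# (3,4)=# -> step gives (0,3)='#' but target has '.' -> reject
Unique solution: (0,4)=dead, (3,4)=dead.
Check: live-neighbor counts of every cell in the completed generation 0:
221112
233202
332212
122100
Applying B3/S23 to generation 0 with these counts gives:
......
###...
###...
......
which matches the target exactly.

Answer: ......
##..#.
.##...
......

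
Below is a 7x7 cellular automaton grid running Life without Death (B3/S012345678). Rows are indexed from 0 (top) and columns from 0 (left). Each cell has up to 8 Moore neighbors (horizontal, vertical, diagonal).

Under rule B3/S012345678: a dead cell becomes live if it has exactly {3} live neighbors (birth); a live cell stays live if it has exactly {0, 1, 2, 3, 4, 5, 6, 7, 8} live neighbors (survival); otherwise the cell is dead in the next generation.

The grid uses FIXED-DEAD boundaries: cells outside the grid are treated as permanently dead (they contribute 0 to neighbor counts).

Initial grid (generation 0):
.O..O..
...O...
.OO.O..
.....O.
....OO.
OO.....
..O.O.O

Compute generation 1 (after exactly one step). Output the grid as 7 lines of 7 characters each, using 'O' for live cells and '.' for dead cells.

Simulating step by step:
Generation 0 (given above): 14 live cells
Generation 1: 21 live cells
(generation 1 grid is the final answer)

Answer: .O..O..
.O.OO..
.OOOO..
...O.O.
....OO.
OO.OO..
.OO.O.O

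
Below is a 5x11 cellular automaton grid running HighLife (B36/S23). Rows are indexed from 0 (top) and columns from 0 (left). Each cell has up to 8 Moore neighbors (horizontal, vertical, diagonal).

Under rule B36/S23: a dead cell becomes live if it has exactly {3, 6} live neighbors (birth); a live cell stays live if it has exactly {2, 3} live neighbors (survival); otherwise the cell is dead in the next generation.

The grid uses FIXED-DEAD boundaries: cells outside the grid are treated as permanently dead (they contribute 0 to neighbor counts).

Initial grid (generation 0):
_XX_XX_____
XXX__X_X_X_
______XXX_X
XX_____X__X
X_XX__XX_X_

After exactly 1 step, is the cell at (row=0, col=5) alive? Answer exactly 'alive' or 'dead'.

Simulating step by step:
Generation 0 (given above): 24 live cells
Generation 1: 24 live cells
X_XXXXX____
X_XXXX_X_X_
__X_______X
XXX_______X
X_X___XXX__

Cell (0,5) at generation 1: 1 -> alive

Answer: alive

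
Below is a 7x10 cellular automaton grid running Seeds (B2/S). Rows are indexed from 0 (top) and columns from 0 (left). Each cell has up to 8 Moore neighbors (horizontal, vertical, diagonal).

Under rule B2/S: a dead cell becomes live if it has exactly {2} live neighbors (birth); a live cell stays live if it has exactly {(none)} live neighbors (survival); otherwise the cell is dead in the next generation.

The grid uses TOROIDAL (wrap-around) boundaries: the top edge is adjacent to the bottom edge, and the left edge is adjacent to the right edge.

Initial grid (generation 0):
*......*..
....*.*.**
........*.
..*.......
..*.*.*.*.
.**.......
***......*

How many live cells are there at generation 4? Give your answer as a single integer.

Simulating step by step:
Generation 0 (given above): 18 live cells
Generation 1: 19 live cells
..**.**...
*....*....
...*.*....
.*...*..**
.....*.*..
.....*.**.
...*....*.
Generation 2: 13 live cells
.*.....*.*
.*........
.**.....*.
*.*....*..
*.........
.........*
.........*
Generation 3: 10 live cells
..*.......
.......*.*
...*...*.*
...*....*.
........*.
........*.
..........
Generation 4: 13 live cells
........*.
*.**..*...
*.*.*.*...
..*.*.....
..........
.......*.*
..........
Population at generation 4: 13

Answer: 13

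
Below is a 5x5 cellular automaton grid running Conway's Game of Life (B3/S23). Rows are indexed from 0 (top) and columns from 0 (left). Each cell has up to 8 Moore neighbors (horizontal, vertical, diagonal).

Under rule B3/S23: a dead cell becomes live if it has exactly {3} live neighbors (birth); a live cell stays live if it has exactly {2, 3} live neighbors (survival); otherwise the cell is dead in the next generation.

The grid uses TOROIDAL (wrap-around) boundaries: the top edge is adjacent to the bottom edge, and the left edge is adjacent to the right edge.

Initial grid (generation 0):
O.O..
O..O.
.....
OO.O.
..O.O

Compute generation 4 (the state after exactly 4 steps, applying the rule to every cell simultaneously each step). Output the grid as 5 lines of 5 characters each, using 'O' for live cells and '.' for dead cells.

Simulating step by step:
Generation 0 (given above): 9 live cells
Generation 1: 14 live cells
O.O..
.O..O
OOO..
OOOOO
..O.O
Generation 2: 5 live cells
O.O.O
...OO
.....
.....
.....
Generation 3: 5 live cells
O...O
O..OO
.....
.....
.....
Generation 4: 5 live cells
(generation 4 grid is the final answer)

Answer: O..O.
O..O.
....O
.....
.....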